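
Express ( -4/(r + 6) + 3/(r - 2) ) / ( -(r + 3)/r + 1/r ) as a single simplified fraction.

(r^2 - 26*r)/(r^3 + 6*r^2 - 4*r - 24)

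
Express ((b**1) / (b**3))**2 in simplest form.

Inside the bracket: (b**-2)
Raise to the power 2: (b**-4)

b**(-4)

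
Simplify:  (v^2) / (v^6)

v^(-4)

Quotient: (v^-4)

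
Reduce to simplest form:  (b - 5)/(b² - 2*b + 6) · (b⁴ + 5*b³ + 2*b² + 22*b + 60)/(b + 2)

b² - 25

Factor: b⁴ + 5*b³ + 2*b² + 22*b + 60 = (b + 5)·(b² - 2*b + 6)·(b + 2)
Cancel the common factors (b² - 2*b + 6), (b + 2).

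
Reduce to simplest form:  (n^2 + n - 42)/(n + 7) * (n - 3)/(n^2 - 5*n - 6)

(n - 3)/(n + 1)

Factor: n^2 + n - 42 = (n - 6)*(n + 7);  n^2 - 5*n - 6 = (n + 1)*(n - 6)
Cancel the common factors (n + 7), (n - 6).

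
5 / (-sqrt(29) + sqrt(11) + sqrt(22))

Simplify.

(-10*sqrt(29) + 45*sqrt(22) + 100*sqrt(11) + 55*sqrt(58))/476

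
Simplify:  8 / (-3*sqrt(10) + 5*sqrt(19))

Multiply numerator and denominator by 3*sqrt(10) + 5*sqrt(19).
Denominator becomes 385; numerator becomes 24*sqrt(10) + 40*sqrt(19).

(24*sqrt(10) + 40*sqrt(19))/385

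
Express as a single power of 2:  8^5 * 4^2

8^5 = 2^15; 4^2 = 2^4
Combine exponents: 2^19

2^19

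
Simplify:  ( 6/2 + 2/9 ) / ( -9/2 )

Numerator: 6/2 + 2/9 = 29/9
Denominator: -9/2 = -9/2
Divide: (29/9) · (-2/9) = -58/81

-58/81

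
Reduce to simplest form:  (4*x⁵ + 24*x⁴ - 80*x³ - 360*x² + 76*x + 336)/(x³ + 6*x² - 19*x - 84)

Factor: 4*x⁵ + 24*x⁴ - 80*x³ - 360*x² + 76*x + 336 = 4·(x + 7)·(x + 3)·(x - 4)·(x + 1)·(x - 1);  x³ + 6*x² - 19*x - 84 = (x + 3)·(x - 4)·(x + 7)
Cancel the common factors (x + 7), (x - 4), (x + 3).

4*x² - 4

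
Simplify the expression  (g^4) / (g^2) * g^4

g^6

Quotient: g^2
Multiply by g^4: add exponents.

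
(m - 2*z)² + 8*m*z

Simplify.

Expand the square and combine the 8*m*z term.

(m + 2*z)²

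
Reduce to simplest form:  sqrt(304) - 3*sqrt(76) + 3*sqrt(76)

4*sqrt(19)

sqrt(304) = 4*sqrt(19); 3*sqrt(76) = 6*sqrt(19); 3*sqrt(76) = 6*sqrt(19)
Combine: (4 - 6 + 6)·sqrt(19) = 4*sqrt(19)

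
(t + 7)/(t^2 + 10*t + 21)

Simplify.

Factor: t^2 + 10*t + 21 = (t + 7)*(t + 3)
Cancel the common factor (t + 7).

1/(t + 3)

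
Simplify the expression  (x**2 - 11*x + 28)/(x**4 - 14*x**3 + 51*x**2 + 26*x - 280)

Factor: x**2 - 11*x + 28 = (x - 7)*(x - 4);  x**4 - 14*x**3 + 51*x**2 + 26*x - 280 = (x - 4)*(x + 2)*(x - 7)*(x - 5)
Cancel the common factors (x - 7), (x - 4).

1/(x**2 - 3*x - 10)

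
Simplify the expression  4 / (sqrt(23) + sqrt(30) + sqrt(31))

Group as (sqrt(30) + sqrt(31)) + sqrt(23); multiply by (sqrt(30) + sqrt(31)) - sqrt(23), then rationalise the remaining surd.

(-2*sqrt(21390) + 22*sqrt(31) + 24*sqrt(30) + 38*sqrt(23))/569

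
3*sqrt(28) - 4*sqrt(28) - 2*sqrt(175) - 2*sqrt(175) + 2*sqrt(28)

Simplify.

3*sqrt(28) = 6*sqrt(7); 4*sqrt(28) = 8*sqrt(7); 2*sqrt(175) = 10*sqrt(7); 2*sqrt(175) = 10*sqrt(7); 2*sqrt(28) = 4*sqrt(7)
Combine: (6 - 8 - 10 - 10 + 4)·sqrt(7) = -18*sqrt(7)

-18*sqrt(7)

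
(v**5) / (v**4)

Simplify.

v

Quotient: v**1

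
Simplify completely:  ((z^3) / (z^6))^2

z^(-6)

Inside the bracket: (z^-3)
Raise to the power 2: (z^-6)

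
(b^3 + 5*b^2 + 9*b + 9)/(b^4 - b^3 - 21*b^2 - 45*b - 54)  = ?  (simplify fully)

Factor: b^3 + 5*b^2 + 9*b + 9 = (b^2 + 2*b + 3)*(b + 3);  b^4 - b^3 - 21*b^2 - 45*b - 54 = (b - 6)*(b^2 + 2*b + 3)*(b + 3)
Cancel the common factors (b^2 + 2*b + 3), (b + 3).

1/(b - 6)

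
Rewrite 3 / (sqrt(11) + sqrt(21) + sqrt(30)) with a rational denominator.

Group as (sqrt(21) + sqrt(30)) + sqrt(11); multiply by (sqrt(21) + sqrt(30)) - sqrt(11), then rationalise the remaining surd.

(-9*sqrt(770) + 3*sqrt(30) + 30*sqrt(21) + 60*sqrt(11))/460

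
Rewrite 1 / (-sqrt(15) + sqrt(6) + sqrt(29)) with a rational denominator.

Group as (sqrt(6) + sqrt(29)) - sqrt(15); multiply by (sqrt(6) + sqrt(29)) + sqrt(15), then rationalise the remaining surd.

(-10*sqrt(15) - 4*sqrt(29) + 19*sqrt(6) + 3*sqrt(290))/148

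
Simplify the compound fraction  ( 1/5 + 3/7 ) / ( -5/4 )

-88/175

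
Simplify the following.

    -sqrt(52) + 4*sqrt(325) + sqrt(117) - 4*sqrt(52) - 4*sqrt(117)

sqrt(52) = 2*sqrt(13); 4*sqrt(325) = 20*sqrt(13); sqrt(117) = 3*sqrt(13); 4*sqrt(52) = 8*sqrt(13); 4*sqrt(117) = 12*sqrt(13)
Combine: (-2 + 20 + 3 - 8 - 12)·sqrt(13) = sqrt(13)

sqrt(13)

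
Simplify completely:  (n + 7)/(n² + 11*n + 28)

Factor: n² + 11*n + 28 = (n + 4)·(n + 7)
Cancel the common factor (n + 7).

1/(n + 4)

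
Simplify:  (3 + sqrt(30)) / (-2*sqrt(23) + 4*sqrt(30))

Multiply numerator and denominator by 2*sqrt(23) + 4*sqrt(30).
Denominator becomes 388; numerator becomes 6*sqrt(23) + 2*sqrt(690) + 12*sqrt(30) + 120.

(3*sqrt(23) + sqrt(690) + 6*sqrt(30) + 60)/194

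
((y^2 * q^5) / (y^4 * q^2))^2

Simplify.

Inside the bracket: (y^-2) * q^3
Raise to the power 2: (y^-4) * q^6

q^6/y^4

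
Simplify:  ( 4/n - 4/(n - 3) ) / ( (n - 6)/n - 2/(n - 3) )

-12/(n² - 11*n + 18)

Numerator: 4/n - 4/(n - 3) = -12/(n² - 3*n)
Denominator: (n - 6)/n - 2/(n - 3) = (n² - 11*n + 18)/(n² - 3*n)
Divide: (-12/(n² - 3*n)) · ((n² - 3*n)/(n² - 11*n + 18)) = -12/(n² - 11*n + 18)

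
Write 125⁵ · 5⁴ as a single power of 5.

5^19

125⁵ = 5^15; 5⁴ = 5^4
Combine exponents: 5^19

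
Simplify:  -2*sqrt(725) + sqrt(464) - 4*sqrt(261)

-18*sqrt(29)

2*sqrt(725) = 10*sqrt(29); sqrt(464) = 4*sqrt(29); 4*sqrt(261) = 12*sqrt(29)
Combine: (-10 + 4 - 12)·sqrt(29) = -18*sqrt(29)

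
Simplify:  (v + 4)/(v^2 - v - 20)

1/(v - 5)

Factor: v^2 - v - 20 = (v - 5)*(v + 4)
Cancel the common factor (v + 4).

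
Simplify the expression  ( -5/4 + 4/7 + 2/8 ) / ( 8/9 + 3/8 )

Numerator: -5/4 + 4/7 + 2/8 = -3/7
Denominator: 8/9 + 3/8 = 91/72
Divide: (-3/7) · (72/91) = -216/637

-216/637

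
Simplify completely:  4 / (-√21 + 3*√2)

(-4*√21 - 12*√2)/3

Multiply numerator and denominator by 3*√2 + √21.
Denominator becomes -3; numerator becomes 12*√2 + 4*√21.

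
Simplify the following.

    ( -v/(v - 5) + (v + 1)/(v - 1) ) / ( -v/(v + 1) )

(3*v^2 + 8*v + 5)/(v^3 - 6*v^2 + 5*v)

Numerator: -v/(v - 5) + (v + 1)/(v - 1) = (-3*v - 5)/(v^2 - 6*v + 5)
Denominator: -v/(v + 1) = -v/(v + 1)
Divide: ((-3*v - 5)/(v^2 - 6*v + 5)) · (-(v + 1)/v) = (3*v^2 + 8*v + 5)/(v^3 - 6*v^2 + 5*v)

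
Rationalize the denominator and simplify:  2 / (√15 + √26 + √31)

(-√12090 + 5*√31 + 10*√26 + 21*√15)/365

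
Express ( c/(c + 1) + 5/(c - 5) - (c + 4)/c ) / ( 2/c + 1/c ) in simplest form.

Numerator: c/(c + 1) + 5/(c - 5) - (c + 4)/c = (26*c + 20)/(c³ - 4*c² - 5*c)
Denominator: 2/c + 1/c = 3/c
Divide: ((26*c + 20)/(c³ - 4*c² - 5*c)) · (c/3) = (26*c + 20)/(3*c² - 12*c - 15)

(26*c + 20)/(3*c² - 12*c - 15)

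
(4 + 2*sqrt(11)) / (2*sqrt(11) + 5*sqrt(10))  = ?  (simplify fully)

Multiply numerator and denominator by -5*sqrt(10) + 2*sqrt(11).
Denominator becomes -206; numerator becomes -10*sqrt(110) - 20*sqrt(10) + 8*sqrt(11) + 44.

(-22 - 4*sqrt(11) + 10*sqrt(10) + 5*sqrt(110))/103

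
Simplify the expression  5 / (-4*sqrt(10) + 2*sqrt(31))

Multiply numerator and denominator by 2*sqrt(31) + 4*sqrt(10).
Denominator becomes -36; numerator becomes 10*sqrt(31) + 20*sqrt(10).

(-10*sqrt(10) - 5*sqrt(31))/18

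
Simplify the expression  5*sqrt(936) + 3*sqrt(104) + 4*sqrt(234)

48*sqrt(26)

5*sqrt(936) = 30*sqrt(26); 3*sqrt(104) = 6*sqrt(26); 4*sqrt(234) = 12*sqrt(26)
Combine: (30 + 6 + 12)·sqrt(26) = 48*sqrt(26)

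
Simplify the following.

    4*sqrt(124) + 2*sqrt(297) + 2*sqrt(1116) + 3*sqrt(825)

20*sqrt(31) + 21*sqrt(33)

4*sqrt(124) = 8*sqrt(31); 2*sqrt(297) = 6*sqrt(33); 2*sqrt(1116) = 12*sqrt(31); 3*sqrt(825) = 15*sqrt(33)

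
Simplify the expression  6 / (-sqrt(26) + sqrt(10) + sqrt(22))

(-9*sqrt(26) + 21*sqrt(22) + 57*sqrt(10) + 6*sqrt(1430))/211

Group as (sqrt(10) + sqrt(22)) - sqrt(26); multiply by (sqrt(10) + sqrt(22)) + sqrt(26), then rationalise the remaining surd.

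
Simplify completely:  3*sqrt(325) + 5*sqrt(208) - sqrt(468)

29*sqrt(13)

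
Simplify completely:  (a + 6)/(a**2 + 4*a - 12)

1/(a - 2)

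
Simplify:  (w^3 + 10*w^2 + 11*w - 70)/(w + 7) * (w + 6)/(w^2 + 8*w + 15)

(w^2 + 4*w - 12)/(w + 3)

Factor: w^3 + 10*w^2 + 11*w - 70 = (w + 7)*(w + 5)*(w - 2);  w^2 + 8*w + 15 = (w + 5)*(w + 3)
Cancel the common factors (w + 5), (w + 7).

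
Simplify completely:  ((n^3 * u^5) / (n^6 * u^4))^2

u^2/n^6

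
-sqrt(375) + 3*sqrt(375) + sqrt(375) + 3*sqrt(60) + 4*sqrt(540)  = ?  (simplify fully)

45*sqrt(15)

sqrt(375) = 5*sqrt(15); 3*sqrt(375) = 15*sqrt(15); sqrt(375) = 5*sqrt(15); 3*sqrt(60) = 6*sqrt(15); 4*sqrt(540) = 24*sqrt(15)
Combine: (-5 + 15 + 5 + 6 + 24)·sqrt(15) = 45*sqrt(15)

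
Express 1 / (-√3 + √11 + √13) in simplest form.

(-21*√3 + √13 + 5*√11 + 2*√429)/131

Group as (√11 + √13) - √3; multiply by (√11 + √13) + √3, then rationalise the remaining surd.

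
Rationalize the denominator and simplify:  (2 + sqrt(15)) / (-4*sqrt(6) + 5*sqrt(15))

Multiply numerator and denominator by 4*sqrt(6) + 5*sqrt(15).
Denominator becomes 279; numerator becomes 8*sqrt(6) + 12*sqrt(10) + 10*sqrt(15) + 75.

(8*sqrt(6) + 12*sqrt(10) + 10*sqrt(15) + 75)/279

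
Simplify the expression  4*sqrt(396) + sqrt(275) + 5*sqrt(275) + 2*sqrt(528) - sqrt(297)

5*sqrt(33) + 54*sqrt(11)

4*sqrt(396) = 24*sqrt(11); sqrt(275) = 5*sqrt(11); 5*sqrt(275) = 25*sqrt(11); 2*sqrt(528) = 8*sqrt(33); sqrt(297) = 3*sqrt(33)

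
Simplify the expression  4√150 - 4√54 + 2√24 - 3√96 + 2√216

4√150 = 20*√6; 4√54 = 12*√6; 2√24 = 4*√6; 3√96 = 12*√6; 2√216 = 12*√6
Combine: (20 - 12 + 4 - 12 + 12)·√6 = 12*√6

12*√6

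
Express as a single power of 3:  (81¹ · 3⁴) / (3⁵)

81¹ = 3^4; 3⁴ = 3^4; 3⁵ = 3^5
Combine exponents: 3^3

3^3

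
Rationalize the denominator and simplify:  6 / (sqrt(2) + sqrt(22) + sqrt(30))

(-6*sqrt(330) - 9*sqrt(30) + 15*sqrt(22) + 75*sqrt(2))/35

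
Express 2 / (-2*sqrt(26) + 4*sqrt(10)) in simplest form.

(sqrt(26) + 2*sqrt(10))/14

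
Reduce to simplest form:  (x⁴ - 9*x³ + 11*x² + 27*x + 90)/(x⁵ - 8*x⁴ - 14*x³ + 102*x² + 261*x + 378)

(x - 5)/(x² - 4*x - 21)

Factor: x⁴ - 9*x³ + 11*x² + 27*x + 90 = (x² + 2*x + 3)·(x - 6)·(x - 5);  x⁵ - 8*x⁴ - 14*x³ + 102*x² + 261*x + 378 = (x + 3)·(x² + 2*x + 3)·(x - 7)·(x - 6)
Cancel the common factors (x² + 2*x + 3), (x - 6).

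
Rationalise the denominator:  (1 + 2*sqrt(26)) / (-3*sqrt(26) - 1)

Multiply numerator and denominator by -1 + 3*sqrt(26).
Denominator becomes -233; numerator becomes sqrt(26) + 155.

(-155 - sqrt(26))/233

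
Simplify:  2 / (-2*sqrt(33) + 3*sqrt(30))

(2*sqrt(33) + 3*sqrt(30))/69

Multiply numerator and denominator by 2*sqrt(33) + 3*sqrt(30).
Denominator becomes 138; numerator becomes 4*sqrt(33) + 6*sqrt(30).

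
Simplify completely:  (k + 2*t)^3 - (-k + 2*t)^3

Write as f((2*t),k) - f((2*t),-k) and expand.

2*k*(k^2 + 12*t^2)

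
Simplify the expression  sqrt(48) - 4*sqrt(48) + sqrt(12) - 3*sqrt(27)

sqrt(48) = 4*sqrt(3); 4*sqrt(48) = 16*sqrt(3); sqrt(12) = 2*sqrt(3); 3*sqrt(27) = 9*sqrt(3)
Combine: (4 - 16 + 2 - 9)·sqrt(3) = -19*sqrt(3)

-19*sqrt(3)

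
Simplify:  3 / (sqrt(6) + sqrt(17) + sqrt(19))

Group as (sqrt(17) + sqrt(19)) + sqrt(6); multiply by (sqrt(17) + sqrt(19)) - sqrt(6), then rationalise the remaining surd.

(-3*sqrt(1938) + 6*sqrt(19) + 12*sqrt(17) + 45*sqrt(6))/196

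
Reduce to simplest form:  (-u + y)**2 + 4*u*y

Expand the square and combine the 4*u*y term.

(u + y)**2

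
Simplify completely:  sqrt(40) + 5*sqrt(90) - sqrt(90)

14*sqrt(10)

sqrt(40) = 2*sqrt(10); 5*sqrt(90) = 15*sqrt(10); sqrt(90) = 3*sqrt(10)
Combine: (2 + 15 - 3)·sqrt(10) = 14*sqrt(10)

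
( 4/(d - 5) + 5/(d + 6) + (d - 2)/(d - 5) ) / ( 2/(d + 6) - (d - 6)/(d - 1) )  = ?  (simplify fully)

Numerator: 4/(d - 5) + 5/(d + 6) + (d - 2)/(d - 5) = (d² + 13*d - 13)/(d² + d - 30)
Denominator: 2/(d + 6) - (d - 6)/(d - 1) = (-d² + 2*d + 34)/(d² + 5*d - 6)
Divide: ((d² + 13*d - 13)/(d² + d - 30)) · ((d² + 5*d - 6)/(-d² + 2*d + 34)) = (-d³ - 12*d² + 26*d - 13)/(d³ - 7*d² - 24*d + 170)

(-d³ - 12*d² + 26*d - 13)/(d³ - 7*d² - 24*d + 170)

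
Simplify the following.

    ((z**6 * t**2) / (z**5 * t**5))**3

Inside the bracket: z**1 * (t**-3)
Raise to the power 3: z**3 * (t**-9)

z**3/t**9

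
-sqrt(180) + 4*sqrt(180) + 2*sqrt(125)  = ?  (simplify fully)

28*sqrt(5)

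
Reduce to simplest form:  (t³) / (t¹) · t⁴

t⁶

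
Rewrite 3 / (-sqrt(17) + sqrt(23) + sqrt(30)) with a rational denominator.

(-18*sqrt(17) + 5*sqrt(30) + 12*sqrt(23) + sqrt(11730))/244

Group as (sqrt(23) + sqrt(30)) - sqrt(17); multiply by (sqrt(23) + sqrt(30)) + sqrt(17), then rationalise the remaining surd.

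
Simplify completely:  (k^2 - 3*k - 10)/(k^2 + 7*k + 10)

(k - 5)/(k + 5)

Factor: k^2 - 3*k - 10 = (k - 5)*(k + 2);  k^2 + 7*k + 10 = (k + 2)*(k + 5)
Cancel the common factor (k + 2).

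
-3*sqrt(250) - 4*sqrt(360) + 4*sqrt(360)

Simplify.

3*sqrt(250) = 15*sqrt(10); 4*sqrt(360) = 24*sqrt(10); 4*sqrt(360) = 24*sqrt(10)
Combine: (-15 - 24 + 24)·sqrt(10) = -15*sqrt(10)

-15*sqrt(10)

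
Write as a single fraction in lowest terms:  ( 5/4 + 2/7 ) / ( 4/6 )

129/56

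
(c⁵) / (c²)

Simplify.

Quotient: c³

c³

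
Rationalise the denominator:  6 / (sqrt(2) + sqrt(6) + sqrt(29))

(-50*sqrt(6) - 66*sqrt(2) + 8*sqrt(87) + 42*sqrt(29))/131

Group as (sqrt(6) + sqrt(29)) + sqrt(2); multiply by (sqrt(6) + sqrt(29)) - sqrt(2), then rationalise the remaining surd.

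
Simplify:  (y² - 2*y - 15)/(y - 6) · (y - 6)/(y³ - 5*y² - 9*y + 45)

1/(y - 3)

Factor: y² - 2*y - 15 = (y - 5)·(y + 3);  y³ - 5*y² - 9*y + 45 = (y - 3)·(y + 3)·(y - 5)
Cancel the common factors (y - 5), (y - 6), (y + 3).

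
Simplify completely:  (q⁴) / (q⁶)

q^(-2)

Quotient: (q^-2)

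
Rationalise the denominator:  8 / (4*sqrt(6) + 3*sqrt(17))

Multiply numerator and denominator by -3*sqrt(17) + 4*sqrt(6).
Denominator becomes -57; numerator becomes -24*sqrt(17) + 32*sqrt(6).

(-32*sqrt(6) + 24*sqrt(17))/57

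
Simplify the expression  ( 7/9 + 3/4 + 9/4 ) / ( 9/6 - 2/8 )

Numerator: 7/9 + 3/4 + 9/4 = 34/9
Denominator: 9/6 - 2/8 = 5/4
Divide: (34/9) · (4/5) = 136/45

136/45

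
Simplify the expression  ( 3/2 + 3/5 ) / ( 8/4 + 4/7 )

Numerator: 3/2 + 3/5 = 21/10
Denominator: 8/4 + 4/7 = 18/7
Divide: (21/10) · (7/18) = 49/60

49/60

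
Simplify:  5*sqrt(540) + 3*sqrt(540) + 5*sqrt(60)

5*sqrt(540) = 30*sqrt(15); 3*sqrt(540) = 18*sqrt(15); 5*sqrt(60) = 10*sqrt(15)
Combine: (30 + 18 + 10)·sqrt(15) = 58*sqrt(15)

58*sqrt(15)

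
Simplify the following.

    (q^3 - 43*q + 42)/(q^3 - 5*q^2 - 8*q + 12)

(q + 7)/(q + 2)

Factor: q^3 - 43*q + 42 = (q - 6)*(q + 7)*(q - 1);  q^3 - 5*q^2 - 8*q + 12 = (q - 1)*(q + 2)*(q - 6)
Cancel the common factors (q - 1), (q - 6).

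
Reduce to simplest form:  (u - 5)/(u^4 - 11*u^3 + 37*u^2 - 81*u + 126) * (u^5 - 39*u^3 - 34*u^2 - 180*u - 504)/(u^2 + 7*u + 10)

Factor: u^4 - 11*u^3 + 37*u^2 - 81*u + 126 = (u - 7)*(u^2 - u + 6)*(u - 3);  u^5 - 39*u^3 - 34*u^2 - 180*u - 504 = (u^2 - u + 6)*(u + 6)*(u + 2)*(u - 7);  u^2 + 7*u + 10 = (u + 5)*(u + 2)
Cancel the common factors (u^2 - u + 6), (u + 2), (u - 7).

(u^2 + u - 30)/(u^2 + 2*u - 15)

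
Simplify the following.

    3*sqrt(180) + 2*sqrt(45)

3*sqrt(180) = 18*sqrt(5); 2*sqrt(45) = 6*sqrt(5)
Combine: (18 + 6)·sqrt(5) = 24*sqrt(5)

24*sqrt(5)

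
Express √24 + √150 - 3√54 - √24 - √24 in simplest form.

√24 = 2*√6; √150 = 5*√6; 3√54 = 9*√6; √24 = 2*√6; √24 = 2*√6
Combine: (2 + 5 - 9 - 2 - 2)·√6 = -6*√6

-6*√6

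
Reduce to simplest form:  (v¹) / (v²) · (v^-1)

Quotient: (v^-1)
Multiply by (v^-1): add exponents.

v^(-2)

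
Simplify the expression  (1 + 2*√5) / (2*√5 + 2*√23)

(-10 - √5 + √23 + 2*√115)/36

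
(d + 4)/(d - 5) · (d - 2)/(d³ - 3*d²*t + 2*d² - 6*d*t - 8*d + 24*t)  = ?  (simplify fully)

-1/(-d² + 3*d*t + 5*d - 15*t)

Factor: d³ - 3*d²*t + 2*d² - 6*d*t - 8*d + 24*t = (d + 4)·(d - 3*t)·(d - 2)
Cancel the common factors (d + 4), (d - 2).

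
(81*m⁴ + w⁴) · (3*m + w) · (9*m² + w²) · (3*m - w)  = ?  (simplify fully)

Pair the conjugate factors: ((3*m)+w)((3*m)-w) = 9*m² - w², then repeat with the next factor.

6561*m⁸ - w⁸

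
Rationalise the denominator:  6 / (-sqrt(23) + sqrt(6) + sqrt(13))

Group as (sqrt(6) + sqrt(13)) - sqrt(23); multiply by (sqrt(6) + sqrt(13)) + sqrt(23), then rationalise the remaining surd.

(6*sqrt(23) + 24*sqrt(13) + 45*sqrt(6) + 3*sqrt(1794))/74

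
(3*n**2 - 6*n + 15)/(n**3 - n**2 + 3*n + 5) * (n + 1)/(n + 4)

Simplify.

Factor: 3*n**2 - 6*n + 15 = 3*(n**2 - 2*n + 5);  n**3 - n**2 + 3*n + 5 = (n**2 - 2*n + 5)*(n + 1)
Cancel the common factors (n**2 - 2*n + 5), (n + 1).

3/(n + 4)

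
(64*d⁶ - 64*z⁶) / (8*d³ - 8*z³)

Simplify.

Factor (2*d)^6 - (2*z)^6 and cancel (8*d³ - 8*z³).

8*d³ + 8*z³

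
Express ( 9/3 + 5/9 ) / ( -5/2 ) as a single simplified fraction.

Numerator: 9/3 + 5/9 = 32/9
Denominator: -5/2 = -5/2
Divide: (32/9) · (-2/5) = -64/45

-64/45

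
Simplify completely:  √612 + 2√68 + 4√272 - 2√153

20*√17

√612 = 6*√17; 2√68 = 4*√17; 4√272 = 16*√17; 2√153 = 6*√17
Combine: (6 + 4 + 16 - 6)·√17 = 20*√17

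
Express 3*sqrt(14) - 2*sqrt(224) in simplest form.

-5*sqrt(14)

3*sqrt(14) = 3*sqrt(14); 2*sqrt(224) = 8*sqrt(14)
Combine: (3 - 8)·sqrt(14) = -5*sqrt(14)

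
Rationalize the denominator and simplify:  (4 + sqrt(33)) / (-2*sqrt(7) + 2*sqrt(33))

Multiply numerator and denominator by 2*sqrt(7) + 2*sqrt(33).
Denominator becomes 104; numerator becomes 8*sqrt(7) + 2*sqrt(231) + 8*sqrt(33) + 66.

(4*sqrt(7) + sqrt(231) + 4*sqrt(33) + 33)/52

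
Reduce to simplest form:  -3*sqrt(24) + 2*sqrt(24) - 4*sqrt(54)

-14*sqrt(6)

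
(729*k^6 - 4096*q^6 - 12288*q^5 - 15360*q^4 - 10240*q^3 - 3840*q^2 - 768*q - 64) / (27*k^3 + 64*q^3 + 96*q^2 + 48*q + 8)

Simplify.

729*k^6 - 4096*q^6 - 12288*q^5 - 15360*q^4 - 10240*q^3 - 3840*q^2 - 768*q - 64 factors as -(-3*k + 4*q + 2)*(3*k + 4*q + 2)*(9*k^2 - 12*k*q - 6*k + 16*q^2 + 16*q + 4)*(9*k^2 + 12*k*q + 6*k + 16*q^2 + 16*q + 4).

27*k^3 - 64*q^3 - 96*q^2 - 48*q - 8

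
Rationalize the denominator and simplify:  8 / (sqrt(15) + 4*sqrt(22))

Multiply numerator and denominator by -4*sqrt(22) + sqrt(15).
Denominator becomes -337; numerator becomes -32*sqrt(22) + 8*sqrt(15).

(-8*sqrt(15) + 32*sqrt(22))/337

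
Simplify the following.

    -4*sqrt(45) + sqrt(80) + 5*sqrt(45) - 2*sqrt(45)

sqrt(5)

4*sqrt(45) = 12*sqrt(5); sqrt(80) = 4*sqrt(5); 5*sqrt(45) = 15*sqrt(5); 2*sqrt(45) = 6*sqrt(5)
Combine: (-12 + 4 + 15 - 6)·sqrt(5) = sqrt(5)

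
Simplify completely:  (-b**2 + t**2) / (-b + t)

-b**2 + t**2 factors as (-b + t)*(b + t).

b + t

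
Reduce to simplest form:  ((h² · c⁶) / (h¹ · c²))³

c^12*h³

Inside the bracket: h¹ · c⁴
Raise to the power 3: h³ · c^12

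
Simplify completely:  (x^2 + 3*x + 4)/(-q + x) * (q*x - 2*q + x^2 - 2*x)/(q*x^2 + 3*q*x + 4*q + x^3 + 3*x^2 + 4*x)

Factor: q*x - 2*q + x^2 - 2*x = (x - 2)*(q + x);  q*x^2 + 3*q*x + 4*q + x^3 + 3*x^2 + 4*x = (x^2 + 3*x + 4)*(q + x)
Cancel the common factors (x^2 + 3*x + 4), (q + x).

(x - 2)/(-q + x)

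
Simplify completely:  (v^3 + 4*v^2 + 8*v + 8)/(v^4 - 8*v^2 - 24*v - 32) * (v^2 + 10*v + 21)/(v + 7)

(v + 3)/(v - 4)

Factor: v^3 + 4*v^2 + 8*v + 8 = (v^2 + 2*v + 4)*(v + 2);  v^4 - 8*v^2 - 24*v - 32 = (v + 2)*(v^2 + 2*v + 4)*(v - 4);  v^2 + 10*v + 21 = (v + 7)*(v + 3)
Cancel the common factors (v^2 + 2*v + 4), (v + 7), (v + 2).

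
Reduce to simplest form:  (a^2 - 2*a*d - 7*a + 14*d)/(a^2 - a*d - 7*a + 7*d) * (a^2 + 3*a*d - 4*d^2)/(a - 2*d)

Factor: a^2 - 2*a*d - 7*a + 14*d = (a - 2*d)*(a - 7);  a^2 - a*d - 7*a + 7*d = (a - 7)*(a - d);  a^2 + 3*a*d - 4*d^2 = (a + 4*d)*(a - d)
Cancel the common factors (a - d), (a - 2*d), (a - 7).

a + 4*d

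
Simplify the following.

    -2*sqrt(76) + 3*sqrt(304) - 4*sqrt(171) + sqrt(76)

2*sqrt(76) = 4*sqrt(19); 3*sqrt(304) = 12*sqrt(19); 4*sqrt(171) = 12*sqrt(19); sqrt(76) = 2*sqrt(19)
Combine: (-4 + 12 - 12 + 2)·sqrt(19) = -2*sqrt(19)

-2*sqrt(19)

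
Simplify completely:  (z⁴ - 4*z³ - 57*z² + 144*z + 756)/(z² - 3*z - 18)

z² - z - 42

Factor: z⁴ - 4*z³ - 57*z² + 144*z + 756 = (z + 3)·(z - 7)·(z - 6)·(z + 6);  z² - 3*z - 18 = (z + 3)·(z - 6)
Cancel the common factors (z + 3), (z - 6).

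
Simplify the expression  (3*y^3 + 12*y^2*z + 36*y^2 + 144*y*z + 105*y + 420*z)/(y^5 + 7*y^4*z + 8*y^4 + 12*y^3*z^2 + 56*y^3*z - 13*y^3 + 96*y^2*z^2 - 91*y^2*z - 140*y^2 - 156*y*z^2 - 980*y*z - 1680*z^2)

Factor: 3*y^3 + 12*y^2*z + 36*y^2 + 144*y*z + 105*y + 420*z = 3*(y + 5)*(y + 7)*(y + 4*z);  y^5 + 7*y^4*z + 8*y^4 + 12*y^3*z^2 + 56*y^3*z - 13*y^3 + 96*y^2*z^2 - 91*y^2*z - 140*y^2 - 156*y*z^2 - 980*y*z - 1680*z^2 = (y + 5)*(y + 3*z)*(y + 7)*(y - 4)*(y + 4*z)
Cancel the common factors (y + 7), (y + 4*z), (y + 5).

3/(y^2 + 3*y*z - 4*y - 12*z)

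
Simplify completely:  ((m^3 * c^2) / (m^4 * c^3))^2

Inside the bracket: (m^-1) * (c^-1)
Raise to the power 2: (m^-2) * (c^-2)

1/(c^2*m^2)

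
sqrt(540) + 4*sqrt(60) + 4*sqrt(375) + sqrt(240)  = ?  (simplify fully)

sqrt(540) = 6*sqrt(15); 4*sqrt(60) = 8*sqrt(15); 4*sqrt(375) = 20*sqrt(15); sqrt(240) = 4*sqrt(15)
Combine: (6 + 8 + 20 + 4)·sqrt(15) = 38*sqrt(15)

38*sqrt(15)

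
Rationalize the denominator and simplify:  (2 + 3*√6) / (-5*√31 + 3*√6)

(-15*√186 - 10*√31 - 54 - 6*√6)/721

Multiply numerator and denominator by 3*√6 + 5*√31.
Denominator becomes -721; numerator becomes 6*√6 + 54 + 10*√31 + 15*√186.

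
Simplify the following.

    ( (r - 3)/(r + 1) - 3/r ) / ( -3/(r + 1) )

(-r^2 + 6*r + 3)/(3*r)

Numerator: (r - 3)/(r + 1) - 3/r = (r^2 - 6*r - 3)/(r^2 + r)
Denominator: -3/(r + 1) = -3/(r + 1)
Divide: ((r^2 - 6*r - 3)/(r^2 + r)) · (-r/3 - 1/3) = (-r^2 + 6*r + 3)/(3*r)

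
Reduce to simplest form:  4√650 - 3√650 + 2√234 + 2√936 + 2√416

31*√26

4√650 = 20*√26; 3√650 = 15*√26; 2√234 = 6*√26; 2√936 = 12*√26; 2√416 = 8*√26
Combine: (20 - 15 + 6 + 12 + 8)·√26 = 31*√26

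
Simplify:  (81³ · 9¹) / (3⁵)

81³ = 3^12; 9¹ = 3^2; 3⁵ = 3^5
Combine exponents: 3^9

3^9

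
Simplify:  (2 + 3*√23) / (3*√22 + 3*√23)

(-3*√506 - 2*√22 + 2*√23 + 69)/3

Multiply numerator and denominator by -3*√22 + 3*√23.
Denominator becomes 9; numerator becomes -9*√506 - 6*√22 + 6*√23 + 207.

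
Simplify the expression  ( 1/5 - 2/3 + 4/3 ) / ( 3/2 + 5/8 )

Numerator: 1/5 - 2/3 + 4/3 = 13/15
Denominator: 3/2 + 5/8 = 17/8
Divide: (13/15) · (8/17) = 104/255

104/255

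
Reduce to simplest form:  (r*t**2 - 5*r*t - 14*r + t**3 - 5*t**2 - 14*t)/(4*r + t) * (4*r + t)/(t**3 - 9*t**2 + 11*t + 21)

(r*t + 2*r + t**2 + 2*t)/(t**2 - 2*t - 3)

Factor: r*t**2 - 5*r*t - 14*r + t**3 - 5*t**2 - 14*t = (t - 7)*(r + t)*(t + 2);  t**3 - 9*t**2 + 11*t + 21 = (t - 3)*(t + 1)*(t - 7)
Cancel the common factors (4*r + t), (t - 7).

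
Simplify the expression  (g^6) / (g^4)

g^2

Quotient: g^2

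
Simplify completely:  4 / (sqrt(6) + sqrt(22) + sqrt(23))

(-16*sqrt(759) + 20*sqrt(23) + 28*sqrt(22) + 156*sqrt(6))/503

Group as (sqrt(6) + sqrt(23)) + sqrt(22); multiply by (sqrt(6) + sqrt(23)) - sqrt(22), then rationalise the remaining surd.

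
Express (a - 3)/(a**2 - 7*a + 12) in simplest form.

1/(a - 4)

Factor: a**2 - 7*a + 12 = (a - 3)*(a - 4)
Cancel the common factor (a - 3).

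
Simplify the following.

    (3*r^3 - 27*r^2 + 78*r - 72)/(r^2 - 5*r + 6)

Factor: 3*r^3 - 27*r^2 + 78*r - 72 = 3*(r - 3)*(r - 4)*(r - 2);  r^2 - 5*r + 6 = (r - 2)*(r - 3)
Cancel the common factors (r - 2), (r - 3).

3*r - 12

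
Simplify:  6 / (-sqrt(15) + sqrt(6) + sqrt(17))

Group as (sqrt(6) + sqrt(17)) - sqrt(15); multiply by (sqrt(6) + sqrt(17)) + sqrt(15), then rationalise the remaining surd.

(-12*sqrt(15) + 6*sqrt(17) + 39*sqrt(6) + 9*sqrt(170))/86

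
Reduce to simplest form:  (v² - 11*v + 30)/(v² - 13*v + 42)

(v - 5)/(v - 7)

Factor: v² - 11*v + 30 = (v - 6)·(v - 5);  v² - 13*v + 42 = (v - 6)·(v - 7)
Cancel the common factor (v - 6).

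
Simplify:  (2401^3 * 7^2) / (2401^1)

7^10

2401^3 = 7^12; 7^2 = 7^2; 2401^1 = 7^4
Combine exponents: 7^10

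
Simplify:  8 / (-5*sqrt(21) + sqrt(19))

Multiply numerator and denominator by sqrt(19) + 5*sqrt(21).
Denominator becomes -506; numerator becomes 8*sqrt(19) + 40*sqrt(21).

(-20*sqrt(21) - 4*sqrt(19))/253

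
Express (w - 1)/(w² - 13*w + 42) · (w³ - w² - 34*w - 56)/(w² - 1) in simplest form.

(w² + 6*w + 8)/(w² - 5*w - 6)

Factor: w² - 13*w + 42 = (w - 7)·(w - 6);  w³ - w² - 34*w - 56 = (w - 7)·(w + 4)·(w + 2);  w² - 1 = (w - 1)·(w + 1)
Cancel the common factors (w - 7), (w - 1).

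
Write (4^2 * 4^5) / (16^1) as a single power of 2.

4^2 = 2^4; 4^5 = 2^10; 16^1 = 2^4
Combine exponents: 2^10

2^10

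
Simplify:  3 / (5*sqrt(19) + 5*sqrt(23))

(-3*sqrt(19) + 3*sqrt(23))/20

Multiply numerator and denominator by -5*sqrt(19) + 5*sqrt(23).
Denominator becomes 100; numerator becomes -15*sqrt(19) + 15*sqrt(23).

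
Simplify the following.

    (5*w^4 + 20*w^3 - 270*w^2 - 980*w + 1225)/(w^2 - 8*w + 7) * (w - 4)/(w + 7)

5*w^2 + 5*w - 100

Factor: 5*w^4 + 20*w^3 - 270*w^2 - 980*w + 1225 = 5*(w + 7)*(w - 1)*(w - 7)*(w + 5);  w^2 - 8*w + 7 = (w - 7)*(w - 1)
Cancel the common factors (w - 7), (w - 1), (w + 7).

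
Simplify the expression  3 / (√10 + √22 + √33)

(-44*√15 - √33 + 21*√22 + 45*√10)/293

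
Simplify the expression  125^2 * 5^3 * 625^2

125^2 = 5^6; 5^3 = 5^3; 625^2 = 5^8
Combine exponents: 5^17

5^17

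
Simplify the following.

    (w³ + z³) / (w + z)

Apply the sum-of-cubes factorisation and cancel (w + z).

w² - w*z + z²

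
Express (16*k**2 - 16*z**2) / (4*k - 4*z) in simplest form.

Difference of squares: factor out (4*k - 4*z).

4*k + 4*z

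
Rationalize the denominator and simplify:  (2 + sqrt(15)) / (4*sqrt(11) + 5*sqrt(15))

(-4*sqrt(165) - 8*sqrt(11) + 10*sqrt(15) + 75)/199

Multiply numerator and denominator by -4*sqrt(11) + 5*sqrt(15).
Denominator becomes 199; numerator becomes -4*sqrt(165) - 8*sqrt(11) + 10*sqrt(15) + 75.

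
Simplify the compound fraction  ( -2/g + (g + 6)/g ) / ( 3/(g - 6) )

(g^2 - 2*g - 24)/(3*g)

Numerator: -2/g + (g + 6)/g = (g + 4)/g
Denominator: 3/(g - 6) = 3/(g - 6)
Divide: ((g + 4)/g) · (g/3 - 2) = (g^2 - 2*g - 24)/(3*g)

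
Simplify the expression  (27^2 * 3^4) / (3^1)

3^9

27^2 = 3^6; 3^4 = 3^4; 3^1 = 3^1
Combine exponents: 3^9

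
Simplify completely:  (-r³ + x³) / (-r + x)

x^3 - r^3 = (-r + x)(r² + r*x + x²).

r² + r*x + x²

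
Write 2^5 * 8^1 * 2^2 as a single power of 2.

2^10

2^5 = 2^5; 8^1 = 2^3; 2^2 = 2^2
Combine exponents: 2^10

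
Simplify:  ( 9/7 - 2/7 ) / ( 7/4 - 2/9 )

36/55

Numerator: 9/7 - 2/7 = 1
Denominator: 7/4 - 2/9 = 55/36
Divide: (1) · (36/55) = 36/55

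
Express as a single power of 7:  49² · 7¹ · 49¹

49² = 7^4; 7¹ = 7^1; 49¹ = 7^2
Combine exponents: 7^7

7^7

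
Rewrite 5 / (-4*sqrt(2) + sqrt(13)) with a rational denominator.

(-20*sqrt(2) - 5*sqrt(13))/19

Multiply numerator and denominator by sqrt(13) + 4*sqrt(2).
Denominator becomes -19; numerator becomes 5*sqrt(13) + 20*sqrt(2).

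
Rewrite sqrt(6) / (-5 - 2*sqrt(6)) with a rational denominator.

-5*sqrt(6) + 12

Multiply numerator and denominator by -5 + 2*sqrt(6).
Denominator becomes 1; numerator becomes -5*sqrt(6) + 12.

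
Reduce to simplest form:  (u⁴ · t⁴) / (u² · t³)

Quotient: u² · t¹

t*u²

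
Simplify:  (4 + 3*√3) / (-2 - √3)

Multiply numerator and denominator by -2 + √3.
Denominator becomes 1; numerator becomes -2*√3 + 1.

-2*√3 + 1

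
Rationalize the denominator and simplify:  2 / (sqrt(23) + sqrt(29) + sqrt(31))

(-4*sqrt(20677) + 42*sqrt(31) + 50*sqrt(29) + 74*sqrt(23))/2227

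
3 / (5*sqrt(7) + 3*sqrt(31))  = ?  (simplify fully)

Multiply numerator and denominator by -5*sqrt(7) + 3*sqrt(31).
Denominator becomes 104; numerator becomes -15*sqrt(7) + 9*sqrt(31).

(-15*sqrt(7) + 9*sqrt(31))/104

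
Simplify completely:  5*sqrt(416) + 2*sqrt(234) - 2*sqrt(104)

22*sqrt(26)

5*sqrt(416) = 20*sqrt(26); 2*sqrt(234) = 6*sqrt(26); 2*sqrt(104) = 4*sqrt(26)
Combine: (20 + 6 - 4)·sqrt(26) = 22*sqrt(26)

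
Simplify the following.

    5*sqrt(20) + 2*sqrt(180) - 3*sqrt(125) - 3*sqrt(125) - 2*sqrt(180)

-20*sqrt(5)

5*sqrt(20) = 10*sqrt(5); 2*sqrt(180) = 12*sqrt(5); 3*sqrt(125) = 15*sqrt(5); 3*sqrt(125) = 15*sqrt(5); 2*sqrt(180) = 12*sqrt(5)
Combine: (10 + 12 - 15 - 15 - 12)·sqrt(5) = -20*sqrt(5)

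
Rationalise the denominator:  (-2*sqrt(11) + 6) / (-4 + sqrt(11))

Multiply numerator and denominator by -4 - sqrt(11).
Denominator becomes 5; numerator becomes -2 + 2*sqrt(11).

(-2 + 2*sqrt(11))/5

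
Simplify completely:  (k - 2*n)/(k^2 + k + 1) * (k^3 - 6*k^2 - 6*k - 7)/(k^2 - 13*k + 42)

(k - 2*n)/(k - 6)

Factor: k^3 - 6*k^2 - 6*k - 7 = (k^2 + k + 1)*(k - 7);  k^2 - 13*k + 42 = (k - 7)*(k - 6)
Cancel the common factors (k^2 + k + 1), (k - 7).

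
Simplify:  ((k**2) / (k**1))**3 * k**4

Inside the bracket: k**1
Raise to the power 3: k**3
Multiply by k**4: add exponents.

k**7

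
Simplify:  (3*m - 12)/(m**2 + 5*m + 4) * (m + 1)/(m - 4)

Factor: 3*m - 12 = 3*(m - 4);  m**2 + 5*m + 4 = (m + 1)*(m + 4)
Cancel the common factors (m + 1), (m - 4).

3/(m + 4)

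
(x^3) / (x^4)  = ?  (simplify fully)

1/x

Quotient: (x^-1)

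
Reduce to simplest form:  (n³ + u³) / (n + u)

n² - n*u + u²

Factor as (a+b)(a^2-ab+b^2) with a=u, b=n.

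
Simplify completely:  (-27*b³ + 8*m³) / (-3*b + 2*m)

9*b² + 6*b*m + 4*m²

(2*m)^3 - (3*b)^3 = (-3*b + 2*m)(9*b² + 6*b*m + 4*m²).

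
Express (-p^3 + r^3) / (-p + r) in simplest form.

Apply the difference-of-cubes factorisation and cancel (-p + r).

p^2 + p*r + r^2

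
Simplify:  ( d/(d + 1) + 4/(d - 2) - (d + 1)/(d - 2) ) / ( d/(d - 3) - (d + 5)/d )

(-3*d^2 + 9*d)/(2*d^3 - 17*d^2 + 11*d + 30)

Numerator: d/(d + 1) + 4/(d - 2) - (d + 1)/(d - 2) = 3/(d^2 - d - 2)
Denominator: d/(d - 3) - (d + 5)/d = (-2*d + 15)/(d^2 - 3*d)
Divide: (3/(d^2 - d - 2)) · ((d^2 - 3*d)/(-2*d + 15)) = (-3*d^2 + 9*d)/(2*d^3 - 17*d^2 + 11*d + 30)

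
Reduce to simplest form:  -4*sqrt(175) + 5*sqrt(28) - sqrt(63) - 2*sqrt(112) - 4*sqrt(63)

-33*sqrt(7)

4*sqrt(175) = 20*sqrt(7); 5*sqrt(28) = 10*sqrt(7); sqrt(63) = 3*sqrt(7); 2*sqrt(112) = 8*sqrt(7); 4*sqrt(63) = 12*sqrt(7)
Combine: (-20 + 10 - 3 - 8 - 12)·sqrt(7) = -33*sqrt(7)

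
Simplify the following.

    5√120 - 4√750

-10*√30

5√120 = 10*√30; 4√750 = 20*√30
Combine: (10 - 20)·√30 = -10*√30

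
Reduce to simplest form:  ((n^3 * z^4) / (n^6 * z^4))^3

n^(-9)

Inside the bracket: (n^-3)
Raise to the power 3: (n^-9)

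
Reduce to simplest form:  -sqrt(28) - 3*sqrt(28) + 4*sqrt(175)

12*sqrt(7)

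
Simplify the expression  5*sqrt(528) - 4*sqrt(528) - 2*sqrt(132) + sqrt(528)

5*sqrt(528) = 20*sqrt(33); 4*sqrt(528) = 16*sqrt(33); 2*sqrt(132) = 4*sqrt(33); sqrt(528) = 4*sqrt(33)
Combine: (20 - 16 - 4 + 4)·sqrt(33) = 4*sqrt(33)

4*sqrt(33)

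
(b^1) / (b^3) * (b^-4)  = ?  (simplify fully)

b^(-6)

Quotient: (b^-2)
Multiply by (b^-4): add exponents.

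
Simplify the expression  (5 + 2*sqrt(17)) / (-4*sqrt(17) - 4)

(-29 - 3*sqrt(17))/64

Multiply numerator and denominator by -4 + 4*sqrt(17).
Denominator becomes -256; numerator becomes 12*sqrt(17) + 116.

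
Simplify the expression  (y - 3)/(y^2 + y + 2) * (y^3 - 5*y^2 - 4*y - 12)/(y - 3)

y - 6

Factor: y^3 - 5*y^2 - 4*y - 12 = (y - 6)*(y^2 + y + 2)
Cancel the common factors (y^2 + y + 2), (y - 3).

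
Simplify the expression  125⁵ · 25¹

125⁵ = 5^15; 25¹ = 5^2
Combine exponents: 5^17

5^17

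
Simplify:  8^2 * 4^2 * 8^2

2^16

8^2 = 2^6; 4^2 = 2^4; 8^2 = 2^6
Combine exponents: 2^16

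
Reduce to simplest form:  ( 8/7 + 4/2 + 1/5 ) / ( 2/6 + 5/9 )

Numerator: 8/7 + 4/2 + 1/5 = 117/35
Denominator: 2/6 + 5/9 = 8/9
Divide: (117/35) · (9/8) = 1053/280

1053/280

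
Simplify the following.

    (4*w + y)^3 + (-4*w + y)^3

2*y*(48*w^2 + y^2)

Write as f(y,(4*w)) + f(y,-(4*w)) and expand.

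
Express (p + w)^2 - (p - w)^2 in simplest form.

4*p*w

Write as f(p,w) - f(p,-w) and expand.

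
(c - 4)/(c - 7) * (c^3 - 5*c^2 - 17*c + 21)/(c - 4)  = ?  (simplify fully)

Factor: c^3 - 5*c^2 - 17*c + 21 = (c - 7)*(c + 3)*(c - 1)
Cancel the common factors (c - 4), (c - 7).

c^2 + 2*c - 3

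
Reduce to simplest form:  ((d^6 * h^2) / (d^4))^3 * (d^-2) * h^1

d^4*h^7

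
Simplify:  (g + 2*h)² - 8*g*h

Expand the square and combine the 8*g*h term.

(g - 2*h)²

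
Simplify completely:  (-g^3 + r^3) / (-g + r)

g^2 + g*r + r^2

r^3 - g^3 = (-g + r)(g^2 + g*r + r^2).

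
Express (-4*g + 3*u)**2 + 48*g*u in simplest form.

Expand the square and combine the 48*g*u term.

(4*g + 3*u)**2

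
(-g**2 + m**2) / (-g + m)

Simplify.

g + m

-g**2 + m**2 factors as -(g - m)*(g + m).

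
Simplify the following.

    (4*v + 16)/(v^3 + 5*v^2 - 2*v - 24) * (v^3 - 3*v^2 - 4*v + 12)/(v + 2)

Factor: 4*v + 16 = 4*(v + 4);  v^3 + 5*v^2 - 2*v - 24 = (v - 2)*(v + 3)*(v + 4);  v^3 - 3*v^2 - 4*v + 12 = (v - 3)*(v + 2)*(v - 2)
Cancel the common factors (v + 2), (v - 2), (v + 4).

(4*v - 12)/(v + 3)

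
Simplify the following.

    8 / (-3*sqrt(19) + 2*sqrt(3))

(-24*sqrt(19) - 16*sqrt(3))/159

Multiply numerator and denominator by 2*sqrt(3) + 3*sqrt(19).
Denominator becomes -159; numerator becomes 16*sqrt(3) + 24*sqrt(19).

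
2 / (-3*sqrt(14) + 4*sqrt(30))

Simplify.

(3*sqrt(14) + 4*sqrt(30))/177

Multiply numerator and denominator by 3*sqrt(14) + 4*sqrt(30).
Denominator becomes 354; numerator becomes 6*sqrt(14) + 8*sqrt(30).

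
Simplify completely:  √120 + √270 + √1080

11*√30

√120 = 2*√30; √270 = 3*√30; √1080 = 6*√30
Combine: (2 + 3 + 6)·√30 = 11*√30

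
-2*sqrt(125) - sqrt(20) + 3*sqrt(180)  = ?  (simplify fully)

2*sqrt(125) = 10*sqrt(5); sqrt(20) = 2*sqrt(5); 3*sqrt(180) = 18*sqrt(5)
Combine: (-10 - 2 + 18)·sqrt(5) = 6*sqrt(5)

6*sqrt(5)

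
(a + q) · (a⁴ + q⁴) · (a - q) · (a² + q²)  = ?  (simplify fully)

(a+q)(a-q) = a² - q²; continue pairing.

a⁸ - q⁸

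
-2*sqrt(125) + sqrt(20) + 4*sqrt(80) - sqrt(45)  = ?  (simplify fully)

5*sqrt(5)

2*sqrt(125) = 10*sqrt(5); sqrt(20) = 2*sqrt(5); 4*sqrt(80) = 16*sqrt(5); sqrt(45) = 3*sqrt(5)
Combine: (-10 + 2 + 16 - 3)·sqrt(5) = 5*sqrt(5)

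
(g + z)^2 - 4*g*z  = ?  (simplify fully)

(g - z)^2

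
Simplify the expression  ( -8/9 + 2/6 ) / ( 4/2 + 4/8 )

Numerator: -8/9 + 2/6 = -5/9
Denominator: 4/2 + 4/8 = 5/2
Divide: (-5/9) · (2/5) = -2/9

-2/9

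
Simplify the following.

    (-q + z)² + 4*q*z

(q + z)²

After expansion: q² + 2*q*z + z² — a perfect-square trinomial.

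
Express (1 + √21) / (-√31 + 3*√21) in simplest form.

(√31 + 3*√21 + √651 + 63)/158

Multiply numerator and denominator by √31 + 3*√21.
Denominator becomes 158; numerator becomes √31 + 3*√21 + √651 + 63.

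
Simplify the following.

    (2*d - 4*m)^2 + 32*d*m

After expansion: 4*d^2 + 16*d*m + 16*m^2 — a perfect-square trinomial.

4*(d + 2*m)^2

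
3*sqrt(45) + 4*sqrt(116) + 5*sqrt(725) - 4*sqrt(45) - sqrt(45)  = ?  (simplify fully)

3*sqrt(45) = 9*sqrt(5); 4*sqrt(116) = 8*sqrt(29); 5*sqrt(725) = 25*sqrt(29); 4*sqrt(45) = 12*sqrt(5); sqrt(45) = 3*sqrt(5)

-6*sqrt(5) + 33*sqrt(29)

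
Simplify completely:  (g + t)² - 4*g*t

(g - t)²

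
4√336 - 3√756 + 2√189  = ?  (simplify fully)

4√336 = 16*√21; 3√756 = 18*√21; 2√189 = 6*√21
Combine: (16 - 18 + 6)·√21 = 4*√21

4*√21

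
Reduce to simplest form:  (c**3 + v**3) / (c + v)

Factor as (a+b)(a**2-ab+b**2) with a=v, b=c.

c**2 - c*v + v**2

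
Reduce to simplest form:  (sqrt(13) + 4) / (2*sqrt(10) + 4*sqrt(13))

(-4*sqrt(10) - sqrt(130) + 26 + 8*sqrt(13))/84

Multiply numerator and denominator by -2*sqrt(10) + 4*sqrt(13).
Denominator becomes 168; numerator becomes -8*sqrt(10) - 2*sqrt(130) + 52 + 16*sqrt(13).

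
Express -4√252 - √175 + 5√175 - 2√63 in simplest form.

-10*√7

4√252 = 24*√7; √175 = 5*√7; 5√175 = 25*√7; 2√63 = 6*√7
Combine: (-24 - 5 + 25 - 6)·√7 = -10*√7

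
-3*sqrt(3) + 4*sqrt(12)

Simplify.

5*sqrt(3)

3*sqrt(3) = 3*sqrt(3); 4*sqrt(12) = 8*sqrt(3)
Combine: (-3 + 8)·sqrt(3) = 5*sqrt(3)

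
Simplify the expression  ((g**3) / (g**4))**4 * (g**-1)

g**(-5)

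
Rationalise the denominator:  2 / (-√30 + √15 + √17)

(-√30 + 14*√17 + 16*√15 + 15*√34)/254

Group as (√15 + √17) - √30; multiply by (√15 + √17) + √30, then rationalise the remaining surd.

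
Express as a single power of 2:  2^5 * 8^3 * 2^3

2^5 = 2^5; 8^3 = 2^9; 2^3 = 2^3
Combine exponents: 2^17

2^17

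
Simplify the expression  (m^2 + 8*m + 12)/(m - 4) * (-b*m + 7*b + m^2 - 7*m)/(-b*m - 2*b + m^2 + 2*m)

Factor: m^2 + 8*m + 12 = (m + 6)*(m + 2);  -b*m + 7*b + m^2 - 7*m = (-b + m)*(m - 7);  -b*m - 2*b + m^2 + 2*m = (-b + m)*(m + 2)
Cancel the common factors (-b + m), (m + 2).

(m^2 - m - 42)/(m - 4)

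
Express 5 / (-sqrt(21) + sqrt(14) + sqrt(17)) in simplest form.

(-25*sqrt(21) + 45*sqrt(17) + 60*sqrt(14) + 35*sqrt(102))/426

Group as (sqrt(14) + sqrt(17)) - sqrt(21); multiply by (sqrt(14) + sqrt(17)) + sqrt(21), then rationalise the remaining surd.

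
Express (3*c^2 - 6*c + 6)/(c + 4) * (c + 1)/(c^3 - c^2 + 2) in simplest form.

3/(c + 4)

Factor: 3*c^2 - 6*c + 6 = 3*(c^2 - 2*c + 2);  c^3 - c^2 + 2 = (c^2 - 2*c + 2)*(c + 1)
Cancel the common factors (c^2 - 2*c + 2), (c + 1).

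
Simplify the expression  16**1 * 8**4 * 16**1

16**1 = 2**4; 8**4 = 2**12; 16**1 = 2**4
Combine exponents: 2**20

2**20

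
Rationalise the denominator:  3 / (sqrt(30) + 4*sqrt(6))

(-sqrt(30) + 4*sqrt(6))/22

Multiply numerator and denominator by -sqrt(30) + 4*sqrt(6).
Denominator becomes 66; numerator becomes -3*sqrt(30) + 12*sqrt(6).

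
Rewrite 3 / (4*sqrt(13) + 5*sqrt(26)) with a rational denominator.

(-12*sqrt(13) + 15*sqrt(26))/442

Multiply numerator and denominator by -5*sqrt(26) + 4*sqrt(13).
Denominator becomes -442; numerator becomes -15*sqrt(26) + 12*sqrt(13).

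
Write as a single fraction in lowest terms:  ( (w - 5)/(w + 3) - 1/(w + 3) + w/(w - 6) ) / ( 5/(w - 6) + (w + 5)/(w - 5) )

(2*w³ - 19*w² + 81*w - 180)/(w³ + 7*w² - 43*w - 165)

Numerator: (w - 5)/(w + 3) - 1/(w + 3) + w/(w - 6) = (2*w² - 9*w + 36)/(w² - 3*w - 18)
Denominator: 5/(w - 6) + (w + 5)/(w - 5) = (w² + 4*w - 55)/(w² - 11*w + 30)
Divide: ((2*w² - 9*w + 36)/(w² - 3*w - 18)) · ((w² - 11*w + 30)/(w² + 4*w - 55)) = (2*w³ - 19*w² + 81*w - 180)/(w³ + 7*w² - 43*w - 165)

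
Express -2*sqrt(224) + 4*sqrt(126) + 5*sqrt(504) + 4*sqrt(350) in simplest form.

54*sqrt(14)

2*sqrt(224) = 8*sqrt(14); 4*sqrt(126) = 12*sqrt(14); 5*sqrt(504) = 30*sqrt(14); 4*sqrt(350) = 20*sqrt(14)
Combine: (-8 + 12 + 30 + 20)·sqrt(14) = 54*sqrt(14)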